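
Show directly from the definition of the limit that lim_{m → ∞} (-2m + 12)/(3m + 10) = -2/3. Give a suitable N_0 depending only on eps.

Let eps > 0. For m ≥ 1, |(-2m + 12)/(3m + 10) + 2/3| = |56|/(3(3m + 10)) = 56/(3(3m + 10)).
Since 3m + 10 ≥ 3m for m ≥ 1, this is ≤ 56/(3·3m) = (56/9)/m.
So |(-2m + 12)/(3m + 10) + 2/3| < eps whenever m > (56/9)/eps.
Take N_0 = (56/9)/eps. If m > N_0 then |(-2m + 12)/(3m + 10) + 2/3| ≤ (56/9)/m < eps.

N_0 = (56/9)/eps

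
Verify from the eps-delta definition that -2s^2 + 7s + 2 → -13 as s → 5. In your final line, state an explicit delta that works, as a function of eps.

Let eps > 0. We want delta > 0 such that 0 < |s − 5| < delta implies |(-2s^2 + 7s + 2) + 13| < eps.
(-2s^2 + 7s + 2) + 13 = -2s^2 + 7s + 15 = (s − 5)(-2s - 3).
So |(-2s^2 + 7s + 2) + 13| = |s − 5|·|-2s - 3|.
Require delta ≤ 1. Then |s − 5| < 1 gives |s| < 6, and by the triangle inequality |-2s - 3| ≤ 2·6 + 3 = 15.
Hence |(-2s^2 + 7s + 2) + 13| ≤ 15|s − 5| < eps provided |s − 5| < eps/15.
Take delta = min(1, eps/15). Then 0 < |s − 5| < delta gives both |s − 5| < 1 and |s − 5| < eps/15, so |(-2s^2 + 7s + 2) + 13| < eps.

delta = min(1, eps/15)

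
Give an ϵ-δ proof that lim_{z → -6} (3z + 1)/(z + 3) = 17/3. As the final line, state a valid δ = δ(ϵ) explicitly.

Fix ϵ > 0. We want δ > 0 with 0 < |z + 6| < δ ⇒ |(3z + 1)/(z + 3) − (17/3)| < ϵ.
Combining over a common denominator, (3z + 1)/(z + 3) − (17/3) = [(3z + 1)·(-3) − (-17)·(z + 3)] / [(-3)·(z + 3)] = 8(z + 6) / ((-3)(z + 3)).
So |(3z + 1)/(z + 3) − (17/3)| = 8|z + 6| / (3·|z + 3|).
Require δ ≤ 3/2, so |z + 3| ≥ |-3| − |z + 6| > 3 − 3/2 = 3/2.
Hence |(3z + 1)/(z + 3) − (17/3)| < 8|z + 6|/(3·(3/2)) = (16/9)|z + 6|, which is < ϵ once |z + 6| < (9/16)ϵ.
Take δ = min(3/2, (9/16)ϵ). Then 0 < |z + 6| < δ forces both bounds, so |(3z + 1)/(z + 3) − (17/3)| < ϵ.

δ = min(3/2, (9/16)ϵ)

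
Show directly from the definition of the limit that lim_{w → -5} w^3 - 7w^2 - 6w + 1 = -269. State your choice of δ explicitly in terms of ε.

δ = min(2, ε/187)

Let ε > 0. We want δ > 0 such that 0 < |w + 5| < δ implies |(w^3 - 7w^2 - 6w + 1) + 269| < ε.
(w^3 - 7w^2 - 6w + 1) + 269 = w^3 - 7w^2 - 6w + 270 = (w + 5)(w^2 - 12w + 54).
So |(w^3 - 7w^2 - 6w + 1) + 269| = |w + 5|·|w^2 - 12w + 54|.
Require δ ≤ 2. Then |w + 5| < 2 gives |w| < 7, and by the triangle inequality |w^2 - 12w + 54| ≤ 7^2 + 12·7 + 54 = 187.
Hence |(w^3 - 7w^2 - 6w + 1) + 269| ≤ 187|w + 5| < ε provided |w + 5| < ε/187.
Take δ = min(2, ε/187). Then 0 < |w + 5| < δ gives both |w + 5| < 2 and |w + 5| < ε/187, so |(w^3 - 7w^2 - 6w + 1) + 269| < ε.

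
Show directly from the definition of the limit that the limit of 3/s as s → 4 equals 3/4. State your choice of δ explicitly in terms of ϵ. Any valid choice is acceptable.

δ = min(2, (8/3)ϵ)

Let ϵ > 0. We seek δ > 0 such that 0 < |s − 4| < δ implies |3/s − (3/4)| < ϵ.
|3/s − (3/4)| = 3·|4 − s|/(4·|s|) = 3|s − 4|/(4|s|).
Require δ ≤ 2 so that |s| > 4 − 2 = 2, hence 4|s| > 8.
Then |3/s − (3/4)| < 3|s − 4|/8, which is < ϵ when |s − 4| < (8/3)ϵ.
Take δ = min(2, (8/3)ϵ). Then 0 < |s − 4| < δ gives both |s − 4| < 2 and |s − 4| < (8/3)ϵ, so |3/s − (3/4)| < ϵ.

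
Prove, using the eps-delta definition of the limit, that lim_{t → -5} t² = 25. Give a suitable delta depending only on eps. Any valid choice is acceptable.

delta = min(1, eps/11)

Let eps > 0. We seek delta > 0 with 0 < |t + 5| < delta ⇒ |t² − 25| < eps.
Factor: t² − 25 = (t + 5)(t - 5), so |t² − 25| = |t + 5|·|t - 5|.
Impose delta ≤ 1 so that |t| < 6; then |t - 5| ≤ 11.
Hence |t² − 25| ≤ 11|t + 5|, which is < eps once |t + 5| < eps/11.
Take delta = min(1, eps/11). If 0 < |t + 5| < delta then both bounds hold and |t² − 25| ≤ 11|t + 5| < 11·(eps/11) = eps.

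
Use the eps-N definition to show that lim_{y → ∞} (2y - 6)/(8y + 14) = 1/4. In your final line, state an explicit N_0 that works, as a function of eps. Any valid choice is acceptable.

Let eps > 0 be given. We seek N_0 > 0 such that y > N_0 implies |(2y - 6)/(8y + 14) − (1/4)| < eps.
(2y - 6)/(8y + 14) − (1/4) = (8(2y - 6) − 2(8y + 14)) / (8(8y + 14)) = -76/(8(8y + 14)).
For y > 0 we have 8y + 14 > 8y, so |(2y - 6)/(8y + 14) − (1/4)| = 76/(8(8y + 14)) < 76/(8·8y) = (19/16)/y.
Thus |(2y - 6)/(8y + 14) − (1/4)| < eps whenever y > (19/16)/eps.
Take N_0 = (19/16)/eps. If y > N_0 then |(2y - 6)/(8y + 14) − (1/4)| < (19/16)/y < eps.

N_0 = (19/16)/eps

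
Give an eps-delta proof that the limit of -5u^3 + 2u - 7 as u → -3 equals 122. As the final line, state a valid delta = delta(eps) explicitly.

Let eps > 0 be given. We want delta > 0 such that 0 < |u + 3| < delta implies |(-5u^3 + 2u - 7) − 122| < eps.
(-5u^3 + 2u - 7) − 122 = -5u^3 + 2u - 129 = (u + 3)(-5u^2 + 15u - 43).
So |(-5u^3 + 2u - 7) − 122| = |u + 3|·|-5u^2 + 15u - 43|.
Assume first that |u + 3| < 1, so |u| < 4. Then |-5u^2 + 15u - 43| ≤ 5·4^2 + 15·4 + 43 = 183.
Hence |(-5u^3 + 2u - 7) − 122| ≤ 183|u + 3| < eps provided |u + 3| < eps/183.
Choosing delta = min(1, eps/183) ensures both conditions, hence |(-5u^3 + 2u - 7) − 122| < eps.

delta = min(1, eps/183)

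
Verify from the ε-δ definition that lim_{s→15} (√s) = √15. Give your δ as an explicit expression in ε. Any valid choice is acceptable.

δ = min(15, √15·ε)

Let ε > 0. We want δ > 0 such that 0 < |s − 15| < δ implies |√s − √15| < ε.
Multiplying by the conjugate, |√s − √15| = |s − 15|/(√s + √15).
Restrict δ ≤ 15 so that |s − 15| < 15 forces s > 0, and then √s + √15 > √15.
Hence |√s − √15| < |s − 15|/√15, which is < ε once |s − 15| < √15·ε.
Take δ = min(15, √15·ε). If 0 < |s − 15| < δ then s > 0 and |√s − √15| < |s − 15|/√15 < ε.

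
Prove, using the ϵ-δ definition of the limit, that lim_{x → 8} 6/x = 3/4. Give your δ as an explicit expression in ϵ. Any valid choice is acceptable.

δ = min(4, (16/3)ϵ)

Suppose ϵ > 0. We seek δ > 0 such that 0 < |x − 8| < δ implies |6/x − (3/4)| < ϵ.
|6/x − (3/4)| = 6·|8 − x|/(8·|x|) = 6|x − 8|/(8|x|).
Restrict δ ≤ 4. Then |x − 8| < 4 gives |x| > 4, so 8|x| > 32.
Then |6/x − (3/4)| < 6|x − 8|/32, which is < ϵ when |x − 8| < (16/3)ϵ.
Take δ = min(4, (16/3)ϵ). Then 0 < |x − 8| < δ gives both |x − 8| < 4 and |x − 8| < (16/3)ϵ, so |6/x − (3/4)| < ϵ.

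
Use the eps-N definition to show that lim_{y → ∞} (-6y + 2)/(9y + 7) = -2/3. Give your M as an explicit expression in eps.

Let eps > 0. We seek M > 0 such that y > M implies |(-6y + 2)/(9y + 7) + 2/3| < eps.
(-6y + 2)/(9y + 7) + 2/3 = (9(-6y + 2) − (-6)(9y + 7)) / (9(9y + 7)) = 60/(9(9y + 7)).
For y > 0 we have 9y + 7 > 9y, so |(-6y + 2)/(9y + 7) + 2/3| = 60/(9(9y + 7)) < 60/(9·9y) = (20/27)/y.
Thus |(-6y + 2)/(9y + 7) + 2/3| < eps whenever y > (20/27)/eps.
Take M = (20/27)/eps. If y > M then |(-6y + 2)/(9y + 7) + 2/3| < (20/27)/y < eps.

M = (20/27)/eps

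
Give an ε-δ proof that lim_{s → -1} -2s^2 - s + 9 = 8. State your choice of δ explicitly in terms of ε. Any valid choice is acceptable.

δ = min(1, ε/5)

Let ε > 0. We want δ > 0 such that 0 < |s + 1| < δ implies |(-2s^2 - s + 9) − 8| < ε.
(-2s^2 - s + 9) − 8 = -2s^2 - s + 1 = (s + 1)(-2s + 1).
So |(-2s^2 - s + 9) − 8| = |s + 1|·|-2s + 1|.
Require δ ≤ 1. Then |s + 1| < 1 gives |s| < 2, and by the triangle inequality |-2s + 1| ≤ 2·2 + 1 = 5.
Hence |(-2s^2 - s + 9) − 8| ≤ 5|s + 1| < ε provided |s + 1| < ε/5.
Choosing δ = min(1, ε/5) ensures both conditions, hence |(-2s^2 - s + 9) − 8| < ε.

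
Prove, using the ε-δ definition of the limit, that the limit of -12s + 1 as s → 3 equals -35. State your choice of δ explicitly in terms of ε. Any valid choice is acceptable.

δ = ε/12

Let ε > 0. We need δ > 0 so that 0 < |s − 3| < δ implies |(-12s + 1) + 35| < ε.
Since (-12s + 1) + 35 = -12(s − 3), we have |(-12s + 1) + 35| = 12|s − 3|.
Thus it suffices that |s − 3| < ε/12.
Choosing δ = ε/12 gives |(-12s + 1) + 35| = 12|s − 3| < ε whenever |s − 3| < δ.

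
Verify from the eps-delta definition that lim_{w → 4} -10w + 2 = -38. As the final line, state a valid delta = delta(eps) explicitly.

delta = eps/10

Let eps > 0. We need delta > 0 so that 0 < |w − 4| < delta implies |(-10w + 2) + 38| < eps.
Since (-10w + 2) + 38 = -10(w − 4), we have |(-10w + 2) + 38| = 10|w − 4|.
So 10|w − 4| < eps exactly when |w − 4| < eps/10.
Choosing delta = eps/10 gives |(-10w + 2) + 38| = 10|w − 4| < eps whenever |w − 4| < delta.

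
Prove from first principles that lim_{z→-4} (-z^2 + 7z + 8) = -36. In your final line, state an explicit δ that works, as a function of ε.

δ = min(1, ε/16)

Let ε > 0. We want δ > 0 such that 0 < |z + 4| < δ implies |(-z^2 + 7z + 8) + 36| < ε.
(-z^2 + 7z + 8) + 36 = -z^2 + 7z + 44 = (z + 4)(-z + 11).
So |(-z^2 + 7z + 8) + 36| = |z + 4|·|-z + 11|.
Assume first that |z + 4| < 1, so |z| < 5. Then |-z + 11| ≤ 5 + 11 = 16.
Hence |(-z^2 + 7z + 8) + 36| ≤ 16|z + 4| < ε provided |z + 4| < ε/16.
Choosing δ = min(1, ε/16) ensures both conditions, hence |(-z^2 + 7z + 8) + 36| < ε.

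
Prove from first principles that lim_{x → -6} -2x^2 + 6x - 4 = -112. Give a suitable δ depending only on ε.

δ = min(1, ε/32)

Let ε > 0 be given. We want δ > 0 such that 0 < |x + 6| < δ implies |(-2x^2 + 6x - 4) + 112| < ε.
(-2x^2 + 6x - 4) + 112 = -2x^2 + 6x + 108 = (x + 6)(-2x + 18).
So |(-2x^2 + 6x - 4) + 112| = |x + 6|·|-2x + 18|.
Assume first that |x + 6| < 1, so |x| < 7. Then |-2x + 18| ≤ 2·7 + 18 = 32.
Hence |(-2x^2 + 6x - 4) + 112| ≤ 32|x + 6| < ε provided |x + 6| < ε/32.
Choosing δ = min(1, ε/32) ensures both conditions, hence |(-2x^2 + 6x - 4) + 112| < ε.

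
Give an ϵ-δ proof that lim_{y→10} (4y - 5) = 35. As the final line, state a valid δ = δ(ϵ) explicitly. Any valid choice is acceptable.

δ = ϵ/4

Fix ϵ > 0. We need δ > 0 so that 0 < |y − 10| < δ implies |(4y - 5) − 35| < ϵ.
|(4y - 5) − 35| = |4y - 40| = 4|y − 10|.
Thus it suffices that |y − 10| < ϵ/4.
Choosing δ = ϵ/4 gives |(4y - 5) − 35| = 4|y − 10| < ϵ whenever |y − 10| < δ.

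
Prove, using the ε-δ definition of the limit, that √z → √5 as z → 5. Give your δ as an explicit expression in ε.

Let ε > 0 be given. We want δ > 0 such that 0 < |z − 5| < δ implies |√z − √5| < ε.
Multiplying by the conjugate, |√z − √5| = |z − 5|/(√z + √5).
Restrict δ ≤ 5 so that |z − 5| < 5 forces z > 0, and then √z + √5 > √5.
Hence |√z − √5| < |z − 5|/√5, which is < ε once |z − 5| < √5·ε.
Take δ = min(5, √5·ε). If 0 < |z − 5| < δ then z > 0 and |√z − √5| < |z − 5|/√5 < ε.

δ = min(5, √5·ε)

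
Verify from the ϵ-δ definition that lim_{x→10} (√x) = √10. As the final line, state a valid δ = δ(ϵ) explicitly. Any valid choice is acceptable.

δ = min(10, √10·ϵ)

Suppose ϵ > 0. We want δ > 0 such that 0 < |x − 10| < δ implies |√x − √10| < ϵ.
Rationalise: √x − √10 = (x − 10)/(√x + √10), so |√x − √10| = |x − 10|/(√x + √10).
Restrict δ ≤ 10 so that |x − 10| < 10 forces x > 0, and then √x + √10 > √10.
Hence |√x − √10| < |x − 10|/√10, which is < ϵ once |x − 10| < √10·ϵ.
Take δ = min(10, √10·ϵ). If 0 < |x − 10| < δ then x > 0 and |√x − √10| < |x − 10|/√10 < ϵ.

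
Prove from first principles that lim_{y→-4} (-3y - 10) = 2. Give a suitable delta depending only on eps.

delta = eps/3

Let eps > 0 be given. We need delta > 0 so that 0 < |y + 4| < delta implies |(-3y - 10) − 2| < eps.
Since (-3y - 10) − 2 = -3(y + 4), we have |(-3y - 10) − 2| = 3|y + 4|.
So 3|y + 4| < eps exactly when |y + 4| < eps/3.
Choosing delta = eps/3 gives |(-3y - 10) − 2| = 3|y + 4| < eps whenever |y + 4| < delta.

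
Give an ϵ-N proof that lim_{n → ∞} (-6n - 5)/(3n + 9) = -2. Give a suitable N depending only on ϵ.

N = (13/3)/ϵ

Let ϵ > 0. For n ≥ 1, |(-6n - 5)/(3n + 9) + 2| = |39|/(3(3n + 9)) = 39/(3(3n + 9)).
Since 3n + 9 ≥ 3n for n ≥ 1, this is ≤ 39/(3·3n) = (13/3)/n.
So |(-6n - 5)/(3n + 9) + 2| < ϵ whenever n > (13/3)/ϵ.
Take N = (13/3)/ϵ. If n > N then |(-6n - 5)/(3n + 9) + 2| ≤ (13/3)/n < ϵ.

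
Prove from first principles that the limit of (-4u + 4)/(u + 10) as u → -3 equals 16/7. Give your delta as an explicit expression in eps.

delta = min(7/2, (49/88)eps)

Fix eps > 0. We want delta > 0 with 0 < |u + 3| < delta ⇒ |(-4u + 4)/(u + 10) − (16/7)| < eps.
Combining over a common denominator, (-4u + 4)/(u + 10) − (16/7) = [(-4u + 4)·7 − 16·(u + 10)] / [7·(u + 10)] = -44(u + 3) / (7(u + 10)).
So |(-4u + 4)/(u + 10) − (16/7)| = 44|u + 3| / (7·|u + 10|).
Restrict delta ≤ 7/2. Then |u + 3| < 7/2 gives |u + 10| = |(u + 3) + 7| ≥ 7 − 7/2 = 7/2.
Hence |(-4u + 4)/(u + 10) − (16/7)| < 44|u + 3|/(7·(7/2)) = (88/49)|u + 3|, which is < eps once |u + 3| < (49/88)eps.
Take delta = min(7/2, (49/88)eps). Then 0 < |u + 3| < delta forces both bounds, so |(-4u + 4)/(u + 10) − (16/7)| < eps.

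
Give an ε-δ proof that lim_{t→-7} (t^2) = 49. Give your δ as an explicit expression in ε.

δ = min(1, ε/15)

Suppose ε > 0. We seek δ > 0 with 0 < |t + 7| < δ ⇒ |t^2 − 49| < ε.
Factor: t^2 − 49 = (t + 7)(t - 7), so |t^2 − 49| = |t + 7|·|t - 7|.
Impose δ ≤ 1 so that |t| < 8; then |t - 7| ≤ 15.
Hence |t^2 − 49| ≤ 15|t + 7|, which is < ε once |t + 7| < ε/15.
Take δ = min(1, ε/15). If 0 < |t + 7| < δ then both bounds hold and |t^2 − 49| ≤ 15|t + 7| < 15·(ε/15) = ε.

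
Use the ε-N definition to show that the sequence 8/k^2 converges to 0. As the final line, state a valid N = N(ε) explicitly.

Let ε > 0. For k ≥ 1, |8/k^2 − 0| = 8/k^2.
8/k^2 < ε ⇔ k^2 > 8/ε ⇔ k > (8/ε)^{1/2}.
Take N = (8/ε)^{1/2}. Then k > N implies 8/k^2 < ε.

N = (8/ε)^{1/2}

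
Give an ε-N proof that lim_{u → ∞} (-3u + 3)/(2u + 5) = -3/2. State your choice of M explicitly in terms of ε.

M = (21/4)/ε

Let ε > 0 be given. We seek M > 0 such that u > M implies |(-3u + 3)/(2u + 5) + 3/2| < ε.
(-3u + 3)/(2u + 5) + 3/2 = (2(-3u + 3) − (-3)(2u + 5)) / (2(2u + 5)) = 21/(2(2u + 5)).
For u > 0 we have 2u + 5 > 2u, so |(-3u + 3)/(2u + 5) + 3/2| = 21/(2(2u + 5)) < 21/(2·2u) = (21/4)/u.
Thus |(-3u + 3)/(2u + 5) + 3/2| < ε whenever u > (21/4)/ε.
Take M = (21/4)/ε. If u > M then |(-3u + 3)/(2u + 5) + 3/2| < (21/4)/u < ε.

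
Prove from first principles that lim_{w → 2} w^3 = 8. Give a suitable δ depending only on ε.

Let ε > 0 be given. We seek δ > 0 with 0 < |w − 2| < δ ⇒ |w^3 − 8| < ε.
Factor: w^3 − 8 = (w − 2)(w^2 + 2w + 4), so |w^3 − 8| = |w − 2|·|w^2 + 2w + 4|.
Restrict δ ≤ 1. Then |w − 2| < 1 gives |w| < 3, so by the triangle inequality |w^2 + 2w + 4| ≤ 3^2 + 2·3 + 4 = 19.
Hence |w^3 − 8| ≤ 19|w − 2|, which is < ε once |w − 2| < ε/19.
Take δ = min(1, ε/19). If 0 < |w − 2| < δ then both bounds hold and |w^3 − 8| ≤ 19|w − 2| < 19·(ε/19) = ε.

δ = min(1, ε/19)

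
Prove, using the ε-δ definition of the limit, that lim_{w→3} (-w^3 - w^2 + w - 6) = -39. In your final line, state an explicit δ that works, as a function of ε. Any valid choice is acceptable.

δ = min(2, ε/56)

Fix ε > 0. We want δ > 0 such that 0 < |w − 3| < δ implies |(-w^3 - w^2 + w - 6) + 39| < ε.
(-w^3 - w^2 + w - 6) + 39 = -w^3 - w^2 + w + 33 = (w − 3)(-w^2 - 4w - 11).
So |(-w^3 - w^2 + w - 6) + 39| = |w − 3|·|-w^2 - 4w - 11|.
Require δ ≤ 2. Then |w − 3| < 2 gives |w| < 5, and by the triangle inequality |-w^2 - 4w - 11| ≤ 5^2 + 4·5 + 11 = 56.
Hence |(-w^3 - w^2 + w - 6) + 39| ≤ 56|w − 3| < ε provided |w − 3| < ε/56.
Choosing δ = min(2, ε/56) ensures both conditions, hence |(-w^3 - w^2 + w - 6) + 39| < ε.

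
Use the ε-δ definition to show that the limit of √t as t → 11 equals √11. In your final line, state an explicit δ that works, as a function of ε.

Let ε > 0. We want δ > 0 such that 0 < |t − 11| < δ implies |√t − √11| < ε.
Rationalise: √t − √11 = (t − 11)/(√t + √11), so |√t − √11| = |t − 11|/(√t + √11).
Restrict δ ≤ 11 so that |t − 11| < 11 forces t > 0, and then √t + √11 > √11.
Hence |√t − √11| < |t − 11|/√11, which is < ε once |t − 11| < √11·ε.
Take δ = min(11, √11·ε). If 0 < |t − 11| < δ then t > 0 and |√t − √11| < |t − 11|/√11 < ε.

δ = min(11, √11·ε)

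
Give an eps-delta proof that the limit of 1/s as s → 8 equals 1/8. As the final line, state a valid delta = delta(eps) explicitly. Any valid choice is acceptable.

delta = min(4, 32eps)

Suppose eps > 0. We seek delta > 0 such that 0 < |s − 8| < delta implies |1/s − (1/8)| < eps.
|1/s − (1/8)| = |8 − s|/(8·|s|) = |s − 8|/(8|s|).
Restrict delta ≤ 4. Then |s − 8| < 4 gives |s| > 4, so 8|s| > 32.
Then |1/s − (1/8)| < |s − 8|/32, which is < eps when |s − 8| < 32eps.
Take delta = min(4, 32eps). Then 0 < |s − 8| < delta gives both |s − 8| < 4 and |s − 8| < 32eps, so |1/s − (1/8)| < eps.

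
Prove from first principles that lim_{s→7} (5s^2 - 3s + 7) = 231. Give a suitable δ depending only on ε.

δ = min(2, ε/77)

Suppose ε > 0. We want δ > 0 such that 0 < |s − 7| < δ implies |(5s^2 - 3s + 7) − 231| < ε.
(5s^2 - 3s + 7) − 231 = 5s^2 - 3s - 224 = (s − 7)(5s + 32).
So |(5s^2 - 3s + 7) − 231| = |s − 7|·|5s + 32|.
Assume first that |s − 7| < 2, so |s| < 9. Then |5s + 32| ≤ 5·9 + 32 = 77.
Hence |(5s^2 - 3s + 7) − 231| ≤ 77|s − 7| < ε provided |s − 7| < ε/77.
Take δ = min(2, ε/77). Then 0 < |s − 7| < δ gives both |s − 7| < 2 and |s − 7| < ε/77, so |(5s^2 - 3s + 7) − 231| < ε.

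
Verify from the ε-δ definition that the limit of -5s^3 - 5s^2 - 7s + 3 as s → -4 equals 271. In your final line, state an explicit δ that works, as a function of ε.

Let ε > 0 be given. We want δ > 0 such that 0 < |s + 4| < δ implies |(-5s^3 - 5s^2 - 7s + 3) − 271| < ε.
(-5s^3 - 5s^2 - 7s + 3) − 271 = -5s^3 - 5s^2 - 7s - 268 = (s + 4)(-5s^2 + 15s - 67).
So |(-5s^3 - 5s^2 - 7s + 3) − 271| = |s + 4|·|-5s^2 + 15s - 67|.
Require δ ≤ 1. Then |s + 4| < 1 gives |s| < 5, and by the triangle inequality |-5s^2 + 15s - 67| ≤ 5·5^2 + 15·5 + 67 = 267.
Hence |(-5s^3 - 5s^2 - 7s + 3) − 271| ≤ 267|s + 4| < ε provided |s + 4| < ε/267.
Take δ = min(1, ε/267). Then 0 < |s + 4| < δ gives both |s + 4| < 1 and |s + 4| < ε/267, so |(-5s^3 - 5s^2 - 7s + 3) − 271| < ε.

δ = min(1, ε/267)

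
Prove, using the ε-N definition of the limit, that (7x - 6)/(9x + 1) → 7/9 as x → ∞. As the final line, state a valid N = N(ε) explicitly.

N = (61/81)/ε

Let ε > 0 be given. We seek N > 0 such that x > N implies |(7x - 6)/(9x + 1) − (7/9)| < ε.
(7x - 6)/(9x + 1) − (7/9) = (9(7x - 6) − 7(9x + 1)) / (9(9x + 1)) = -61/(9(9x + 1)).
For x > 0 we have 9x + 1 > 9x, so |(7x - 6)/(9x + 1) − (7/9)| = 61/(9(9x + 1)) < 61/(9·9x) = (61/81)/x.
Thus |(7x - 6)/(9x + 1) − (7/9)| < ε whenever x > (61/81)/ε.
Take N = (61/81)/ε. If x > N then |(7x - 6)/(9x + 1) − (7/9)| < (61/81)/x < ε.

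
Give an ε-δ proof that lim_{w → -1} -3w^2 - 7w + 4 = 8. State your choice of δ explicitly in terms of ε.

Fix ε > 0. We want δ > 0 such that 0 < |w + 1| < δ implies |(-3w^2 - 7w + 4) − 8| < ε.
(-3w^2 - 7w + 4) − 8 = -3w^2 - 7w - 4 = (w + 1)(-3w - 4).
So |(-3w^2 - 7w + 4) − 8| = |w + 1|·|-3w - 4|.
Assume first that |w + 1| < 1, so |w| < 2. Then |-3w - 4| ≤ 3·2 + 4 = 10.
Hence |(-3w^2 - 7w + 4) − 8| ≤ 10|w + 1| < ε provided |w + 1| < ε/10.
Take δ = min(1, ε/10). Then 0 < |w + 1| < δ gives both |w + 1| < 1 and |w + 1| < ε/10, so |(-3w^2 - 7w + 4) − 8| < ε.

δ = min(1, ε/10)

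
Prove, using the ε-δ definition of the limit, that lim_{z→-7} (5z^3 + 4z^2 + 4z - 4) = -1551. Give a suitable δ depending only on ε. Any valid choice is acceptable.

Fix ε > 0. We want δ > 0 such that 0 < |z + 7| < δ implies |(5z^3 + 4z^2 + 4z - 4) + 1551| < ε.
(5z^3 + 4z^2 + 4z - 4) + 1551 = 5z^3 + 4z^2 + 4z + 1547 = (z + 7)(5z^2 - 31z + 221).
So |(5z^3 + 4z^2 + 4z - 4) + 1551| = |z + 7|·|5z^2 - 31z + 221|.
Require δ ≤ 1. Then |z + 7| < 1 gives |z| < 8, and by the triangle inequality |5z^2 - 31z + 221| ≤ 5·8^2 + 31·8 + 221 = 789.
Hence |(5z^3 + 4z^2 + 4z - 4) + 1551| ≤ 789|z + 7| < ε provided |z + 7| < ε/789.
Choosing δ = min(1, ε/789) ensures both conditions, hence |(5z^3 + 4z^2 + 4z - 4) + 1551| < ε.

δ = min(1, ε/789)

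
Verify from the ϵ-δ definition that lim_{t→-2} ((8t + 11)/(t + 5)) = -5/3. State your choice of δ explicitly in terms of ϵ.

δ = min(3/2, (9/58)ϵ)

Let ϵ > 0. We want δ > 0 with 0 < |t + 2| < δ ⇒ |(8t + 11)/(t + 5) + 5/3| < ϵ.
Combining over a common denominator, (8t + 11)/(t + 5) + 5/3 = [(8t + 11)·3 − (-5)·(t + 5)] / [3·(t + 5)] = 29(t + 2) / (3(t + 5)).
So |(8t + 11)/(t + 5) + 5/3| = 29|t + 2| / (3·|t + 5|).
Require δ ≤ 3/2, so |t + 5| ≥ |3| − |t + 2| > 3 − 3/2 = 3/2.
Hence |(8t + 11)/(t + 5) + 5/3| < 29|t + 2|/(3·(3/2)) = (58/9)|t + 2|, which is < ϵ once |t + 2| < (9/58)ϵ.
Take δ = min(3/2, (9/58)ϵ). Then 0 < |t + 2| < δ forces both bounds, so |(8t + 11)/(t + 5) + 5/3| < ϵ.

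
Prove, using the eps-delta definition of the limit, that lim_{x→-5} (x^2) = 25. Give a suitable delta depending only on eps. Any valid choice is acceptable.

delta = min(1, eps/11)

Suppose eps > 0. We seek delta > 0 with 0 < |x + 5| < delta ⇒ |x^2 − 25| < eps.
Factor: x^2 − 25 = (x + 5)(x - 5), so |x^2 − 25| = |x + 5|·|x - 5|.
Impose delta ≤ 1 so that |x| < 6; then |x - 5| ≤ 11.
Hence |x^2 − 25| ≤ 11|x + 5|, which is < eps once |x + 5| < eps/11.
Take delta = min(1, eps/11). If 0 < |x + 5| < delta then both bounds hold and |x^2 − 25| ≤ 11|x + 5| < 11·(eps/11) = eps.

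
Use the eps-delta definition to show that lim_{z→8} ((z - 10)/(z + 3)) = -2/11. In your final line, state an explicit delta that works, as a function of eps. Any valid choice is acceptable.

Let eps > 0. We want delta > 0 with 0 < |z − 8| < delta ⇒ |(z - 10)/(z + 3) + 2/11| < eps.
Combining over a common denominator, (z - 10)/(z + 3) + 2/11 = [(z - 10)·11 − (-2)·(z + 3)] / [11·(z + 3)] = 13(z − 8) / (11(z + 3)).
So |(z - 10)/(z + 3) + 2/11| = 13|z − 8| / (11·|z + 3|).
Require delta ≤ 11/2, so |z + 3| ≥ |11| − |z − 8| > 11 − 11/2 = 11/2.
Hence |(z - 10)/(z + 3) + 2/11| < 13|z − 8|/(11·(11/2)) = (26/121)|z − 8|, which is < eps once |z − 8| < (121/26)eps.
Take delta = min(11/2, (121/26)eps). Then 0 < |z − 8| < delta forces both bounds, so |(z - 10)/(z + 3) + 2/11| < eps.

delta = min(11/2, (121/26)eps)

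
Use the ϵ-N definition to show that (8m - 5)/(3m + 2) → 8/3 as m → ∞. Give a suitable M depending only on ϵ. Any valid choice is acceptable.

Let ϵ > 0. For m ≥ 1, |(8m - 5)/(3m + 2) − (8/3)| = |-31|/(3(3m + 2)) = 31/(3(3m + 2)).
Since 3m + 2 ≥ 3m for m ≥ 1, this is ≤ 31/(3·3m) = (31/9)/m.
So |(8m - 5)/(3m + 2) − (8/3)| < ϵ whenever m > (31/9)/ϵ.
Take M = (31/9)/ϵ. If m > M then |(8m - 5)/(3m + 2) − (8/3)| ≤ (31/9)/m < ϵ.

M = (31/9)/ϵ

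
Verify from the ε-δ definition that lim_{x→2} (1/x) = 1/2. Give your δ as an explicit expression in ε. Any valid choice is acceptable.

Suppose ε > 0. We seek δ > 0 such that 0 < |x − 2| < δ implies |1/x − (1/2)| < ε.
|1/x − (1/2)| = |2 − x|/(2·|x|) = |x − 2|/(2|x|).
Require δ ≤ 1 so that |x| > 2 − 1 = 1, hence 2|x| > 2.
Then |1/x − (1/2)| < |x − 2|/2, which is < ε when |x − 2| < 2ε.
Take δ = min(1, 2ε). Then 0 < |x − 2| < δ gives both |x − 2| < 1 and |x − 2| < 2ε, so |1/x − (1/2)| < ε.

δ = min(1, 2ε)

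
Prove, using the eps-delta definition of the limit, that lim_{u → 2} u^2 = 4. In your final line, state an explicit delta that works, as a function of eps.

delta = min(1, eps/5)

Fix eps > 0. We seek delta > 0 with 0 < |u − 2| < delta ⇒ |u^2 − 4| < eps.
Factor: u^2 − 4 = (u − 2)(u + 2), so |u^2 − 4| = |u − 2|·|u + 2|.
Impose delta ≤ 1 so that |u| < 3; then |u + 2| ≤ 5.
Hence |u^2 − 4| ≤ 5|u − 2|, which is < eps once |u − 2| < eps/5.
Take delta = min(1, eps/5). If 0 < |u − 2| < delta then both bounds hold and |u^2 − 4| ≤ 5|u − 2| < 5·(eps/5) = eps.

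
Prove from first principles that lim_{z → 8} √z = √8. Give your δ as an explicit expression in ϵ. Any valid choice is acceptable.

Fix ϵ > 0. We want δ > 0 such that 0 < |z − 8| < δ implies |√z − √8| < ϵ.
Rationalise: √z − √8 = (z − 8)/(√z + √8), so |√z − √8| = |z − 8|/(√z + √8).
Restrict δ ≤ 8 so that |z − 8| < 8 forces z > 0, and then √z + √8 > √8.
Hence |√z − √8| < |z − 8|/√8, which is < ϵ once |z − 8| < √8·ϵ.
Take δ = min(8, √8·ϵ). If 0 < |z − 8| < δ then z > 0 and |√z − √8| < |z − 8|/√8 < ϵ.

δ = min(8, √8·ϵ)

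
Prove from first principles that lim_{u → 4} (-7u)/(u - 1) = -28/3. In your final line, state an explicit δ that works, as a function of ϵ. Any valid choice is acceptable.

δ = min(3/2, (9/14)ϵ)

Suppose ϵ > 0. We want δ > 0 with 0 < |u − 4| < δ ⇒ |(-7u)/(u - 1) + 28/3| < ϵ.
Combining over a common denominator, (-7u)/(u - 1) + 28/3 = [(-7u)·3 − (-28)·(u - 1)] / [3·(u - 1)] = 7(u − 4) / (3(u - 1)).
So |(-7u)/(u - 1) + 28/3| = 7|u − 4| / (3·|u − 1|).
Restrict δ ≤ 3/2. Then |u − 4| < 3/2 gives |u − 1| = |(u − 4) + 3| ≥ 3 − 3/2 = 3/2.
Hence |(-7u)/(u - 1) + 28/3| < 7|u − 4|/(3·(3/2)) = (14/9)|u − 4|, which is < ϵ once |u − 4| < (9/14)ϵ.
Take δ = min(3/2, (9/14)ϵ). Then 0 < |u − 4| < δ forces both bounds, so |(-7u)/(u - 1) + 28/3| < ϵ.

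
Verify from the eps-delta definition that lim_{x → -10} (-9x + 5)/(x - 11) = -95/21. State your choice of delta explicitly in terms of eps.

Let eps > 0 be given. We want delta > 0 with 0 < |x + 10| < delta ⇒ |(-9x + 5)/(x - 11) + 95/21| < eps.
Combining over a common denominator, (-9x + 5)/(x - 11) + 95/21 = [(-9x + 5)·(-21) − 95·(x - 11)] / [(-21)·(x - 11)] = 94(x + 10) / ((-21)(x - 11)).
So |(-9x + 5)/(x - 11) + 95/21| = 94|x + 10| / (21·|x − 11|).
Restrict delta ≤ 21/2. Then |x + 10| < 21/2 gives |x − 11| = |(x + 10) + (-21)| ≥ 21 − 21/2 = 21/2.
Hence |(-9x + 5)/(x - 11) + 95/21| < 94|x + 10|/(21·(21/2)) = (188/441)|x + 10|, which is < eps once |x + 10| < (441/188)eps.
Take delta = min(21/2, (441/188)eps). Then 0 < |x + 10| < delta forces both bounds, so |(-9x + 5)/(x - 11) + 95/21| < eps.

delta = min(21/2, (441/188)eps)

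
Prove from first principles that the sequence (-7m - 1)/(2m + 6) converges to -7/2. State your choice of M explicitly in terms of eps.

M = 10/eps

Fix eps > 0. For m ≥ 1, |(-7m - 1)/(2m + 6) + 7/2| = |40|/(2(2m + 6)) = 40/(2(2m + 6)).
Since 2m + 6 ≥ 2m for m ≥ 1, this is ≤ 40/(2·2m) = 10/m.
So |(-7m - 1)/(2m + 6) + 7/2| < eps whenever m > 10/eps.
Take M = 10/eps. If m > M then |(-7m - 1)/(2m + 6) + 7/2| ≤ 10/m < eps.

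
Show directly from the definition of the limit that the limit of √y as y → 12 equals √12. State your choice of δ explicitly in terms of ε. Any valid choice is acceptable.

Let ε > 0. We want δ > 0 such that 0 < |y − 12| < δ implies |√y − √12| < ε.
Rationalise: √y − √12 = (y − 12)/(√y + √12), so |√y − √12| = |y − 12|/(√y + √12).
Restrict δ ≤ 12 so that |y − 12| < 12 forces y > 0, and then √y + √12 > √12.
Hence |√y − √12| < |y − 12|/√12, which is < ε once |y − 12| < √12·ε.
Take δ = min(12, √12·ε). If 0 < |y − 12| < δ then y > 0 and |√y − √12| < |y − 12|/√12 < ε.

δ = min(12, √12·ε)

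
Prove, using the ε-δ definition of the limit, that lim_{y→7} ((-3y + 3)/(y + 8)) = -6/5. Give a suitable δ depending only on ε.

δ = min(15/2, (25/6)ε)

Suppose ε > 0. We want δ > 0 with 0 < |y − 7| < δ ⇒ |(-3y + 3)/(y + 8) + 6/5| < ε.
Combining over a common denominator, (-3y + 3)/(y + 8) + 6/5 = [(-3y + 3)·15 − (-18)·(y + 8)] / [15·(y + 8)] = -27(y − 7) / (15(y + 8)).
So |(-3y + 3)/(y + 8) + 6/5| = 27|y − 7| / (15·|y + 8|).
Restrict δ ≤ 15/2. Then |y − 7| < 15/2 gives |y + 8| = |(y − 7) + 15| ≥ 15 − 15/2 = 15/2.
Hence |(-3y + 3)/(y + 8) + 6/5| < 27|y − 7|/(15·(15/2)) = (6/25)|y − 7|, which is < ε once |y − 7| < (25/6)ε.
Take δ = min(15/2, (25/6)ε). Then 0 < |y − 7| < δ forces both bounds, so |(-3y + 3)/(y + 8) + 6/5| < ε.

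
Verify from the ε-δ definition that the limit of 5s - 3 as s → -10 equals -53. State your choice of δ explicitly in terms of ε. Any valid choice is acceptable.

δ = ε/5

Let ε > 0 be given. We need δ > 0 so that 0 < |s + 10| < δ implies |(5s - 3) + 53| < ε.
|(5s - 3) + 53| = |5s + 50| = 5|s + 10|.
So 5|s + 10| < ε exactly when |s + 10| < ε/5.
Take δ = ε/5. If 0 < |s + 10| < δ then |(5s - 3) + 53| = 5|s + 10| < 5·(ε/5) = ε.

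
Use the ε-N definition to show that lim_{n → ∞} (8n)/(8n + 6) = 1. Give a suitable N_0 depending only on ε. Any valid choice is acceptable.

N_0 = (3/4)/ε

Let ε > 0. For n ≥ 1, |(8n)/(8n + 6) − 1| = |-48|/(8(8n + 6)) = 48/(8(8n + 6)).
Since 8n + 6 ≥ 8n for n ≥ 1, this is ≤ 48/(8·8n) = (3/4)/n.
So |(8n)/(8n + 6) − 1| < ε whenever n > (3/4)/ε.
Take N_0 = (3/4)/ε. If n > N_0 then |(8n)/(8n + 6) − 1| ≤ (3/4)/n < ε.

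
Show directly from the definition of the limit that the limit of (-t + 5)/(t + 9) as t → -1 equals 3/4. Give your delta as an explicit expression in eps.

delta = min(4, (16/7)eps)

Let eps > 0 be given. We want delta > 0 with 0 < |t + 1| < delta ⇒ |(-t + 5)/(t + 9) − (3/4)| < eps.
Combining over a common denominator, (-t + 5)/(t + 9) − (3/4) = [(-t + 5)·8 − 6·(t + 9)] / [8·(t + 9)] = -14(t + 1) / (8(t + 9)).
So |(-t + 5)/(t + 9) − (3/4)| = 14|t + 1| / (8·|t + 9|).
Require delta ≤ 4, so |t + 9| ≥ |8| − |t + 1| > 8 − 4 = 4.
Hence |(-t + 5)/(t + 9) − (3/4)| < 14|t + 1|/(8·4) = (7/16)|t + 1|, which is < eps once |t + 1| < (16/7)eps.
Take delta = min(4, (16/7)eps). Then 0 < |t + 1| < delta forces both bounds, so |(-t + 5)/(t + 9) − (3/4)| < eps.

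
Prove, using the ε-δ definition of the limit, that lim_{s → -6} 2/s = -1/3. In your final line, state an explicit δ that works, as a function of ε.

δ = min(3, 9ε)

Let ε > 0 be given. We seek δ > 0 such that 0 < |s + 6| < δ implies |2/s + 1/3| < ε.
|2/s + 1/3| = 2·|-6 − s|/(6·|s|) = 2|s + 6|/(6|s|).
Restrict δ ≤ 3. Then |s + 6| < 3 gives |s| > 3, so 6|s| > 18.
Then |2/s + 1/3| < 2|s + 6|/18, which is < ε when |s + 6| < 9ε.
Take δ = min(3, 9ε). Then 0 < |s + 6| < δ gives both |s + 6| < 3 and |s + 6| < 9ε, so |2/s + 1/3| < ε.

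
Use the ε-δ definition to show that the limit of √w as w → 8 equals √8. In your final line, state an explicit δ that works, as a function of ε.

Suppose ε > 0. We want δ > 0 such that 0 < |w − 8| < δ implies |√w − √8| < ε.
Rationalise: √w − √8 = (w − 8)/(√w + √8), so |√w − √8| = |w − 8|/(√w + √8).
Restrict δ ≤ 8 so that |w − 8| < 8 forces w > 0, and then √w + √8 > √8.
Hence |√w − √8| < |w − 8|/√8, which is < ε once |w − 8| < √8·ε.
Take δ = min(8, √8·ε). If 0 < |w − 8| < δ then w > 0 and |√w − √8| < |w − 8|/√8 < ε.

δ = min(8, √8·ε)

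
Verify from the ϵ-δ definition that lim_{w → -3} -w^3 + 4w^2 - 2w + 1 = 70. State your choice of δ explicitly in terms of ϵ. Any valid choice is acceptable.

δ = min(1, ϵ/67)

Let ϵ > 0 be given. We want δ > 0 such that 0 < |w + 3| < δ implies |(-w^3 + 4w^2 - 2w + 1) − 70| < ϵ.
(-w^3 + 4w^2 - 2w + 1) − 70 = -w^3 + 4w^2 - 2w - 69 = (w + 3)(-w^2 + 7w - 23).
So |(-w^3 + 4w^2 - 2w + 1) − 70| = |w + 3|·|-w^2 + 7w - 23|.
Assume first that |w + 3| < 1, so |w| < 4. Then |-w^2 + 7w - 23| ≤ 4^2 + 7·4 + 23 = 67.
Hence |(-w^3 + 4w^2 - 2w + 1) − 70| ≤ 67|w + 3| < ϵ provided |w + 3| < ϵ/67.
Take δ = min(1, ϵ/67). Then 0 < |w + 3| < δ gives both |w + 3| < 1 and |w + 3| < ϵ/67, so |(-w^3 + 4w^2 - 2w + 1) − 70| < ϵ.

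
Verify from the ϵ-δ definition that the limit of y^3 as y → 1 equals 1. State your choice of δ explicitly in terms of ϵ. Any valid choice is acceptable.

Fix ϵ > 0. We seek δ > 0 with 0 < |y − 1| < δ ⇒ |y^3 − 1| < ϵ.
Factor: y^3 − 1 = (y − 1)(y^2 + y + 1), so |y^3 − 1| = |y − 1|·|y^2 + y + 1|.
Impose δ ≤ 2 so that |y| < 3; then |y^2 + y + 1| ≤ 13.
Hence |y^3 − 1| ≤ 13|y − 1|, which is < ϵ once |y − 1| < ϵ/13.
Take δ = min(2, ϵ/13). If 0 < |y − 1| < δ then both bounds hold and |y^3 − 1| ≤ 13|y − 1| < 13·(ϵ/13) = ϵ.

δ = min(2, ϵ/13)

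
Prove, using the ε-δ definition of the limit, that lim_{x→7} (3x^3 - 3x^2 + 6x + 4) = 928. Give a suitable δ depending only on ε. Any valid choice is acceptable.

δ = min(1, ε/468)

Let ε > 0. We want δ > 0 such that 0 < |x − 7| < δ implies |(3x^3 - 3x^2 + 6x + 4) − 928| < ε.
(3x^3 - 3x^2 + 6x + 4) − 928 = 3x^3 - 3x^2 + 6x - 924 = (x − 7)(3x^2 + 18x + 132).
So |(3x^3 - 3x^2 + 6x + 4) − 928| = |x − 7|·|3x^2 + 18x + 132|.
Require δ ≤ 1. Then |x − 7| < 1 gives |x| < 8, and by the triangle inequality |3x^2 + 18x + 132| ≤ 3·8^2 + 18·8 + 132 = 468.
Hence |(3x^3 - 3x^2 + 6x + 4) − 928| ≤ 468|x − 7| < ε provided |x − 7| < ε/468.
Choosing δ = min(1, ε/468) ensures both conditions, hence |(3x^3 - 3x^2 + 6x + 4) − 928| < ε.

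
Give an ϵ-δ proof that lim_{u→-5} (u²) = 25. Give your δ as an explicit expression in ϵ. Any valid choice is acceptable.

Suppose ϵ > 0. We seek δ > 0 with 0 < |u + 5| < δ ⇒ |u² − 25| < ϵ.
Factor: u² − 25 = (u + 5)(u - 5), so |u² − 25| = |u + 5|·|u - 5|.
Impose δ ≤ 2 so that |u| < 7; then |u - 5| ≤ 12.
Hence |u² − 25| ≤ 12|u + 5|, which is < ϵ once |u + 5| < ϵ/12.
Take δ = min(2, ϵ/12). If 0 < |u + 5| < δ then both bounds hold and |u² − 25| ≤ 12|u + 5| < 12·(ϵ/12) = ϵ.

δ = min(2, ϵ/12)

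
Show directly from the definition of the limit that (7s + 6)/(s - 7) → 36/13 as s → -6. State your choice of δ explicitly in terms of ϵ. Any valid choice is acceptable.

δ = min(13/2, (169/110)ϵ)

Let ϵ > 0 be given. We want δ > 0 with 0 < |s + 6| < δ ⇒ |(7s + 6)/(s - 7) − (36/13)| < ϵ.
Combining over a common denominator, (7s + 6)/(s - 7) − (36/13) = [(7s + 6)·(-13) − (-36)·(s - 7)] / [(-13)·(s - 7)] = -55(s + 6) / ((-13)(s - 7)).
So |(7s + 6)/(s - 7) − (36/13)| = 55|s + 6| / (13·|s − 7|).
Require δ ≤ 13/2, so |s − 7| ≥ |-13| − |s + 6| > 13 − 13/2 = 13/2.
Hence |(7s + 6)/(s - 7) − (36/13)| < 55|s + 6|/(13·(13/2)) = (110/169)|s + 6|, which is < ϵ once |s + 6| < (169/110)ϵ.
Take δ = min(13/2, (169/110)ϵ). Then 0 < |s + 6| < δ forces both bounds, so |(7s + 6)/(s - 7) − (36/13)| < ϵ.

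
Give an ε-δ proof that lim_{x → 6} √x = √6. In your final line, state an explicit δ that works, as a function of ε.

δ = min(6, √6·ε)

Suppose ε > 0. We want δ > 0 such that 0 < |x − 6| < δ implies |√x − √6| < ε.
Multiplying by the conjugate, |√x − √6| = |x − 6|/(√x + √6).
Restrict δ ≤ 6 so that |x − 6| < 6 forces x > 0, and then √x + √6 > √6.
Hence |√x − √6| < |x − 6|/√6, which is < ε once |x − 6| < √6·ε.
Take δ = min(6, √6·ε). If 0 < |x − 6| < δ then x > 0 and |√x − √6| < |x − 6|/√6 < ε.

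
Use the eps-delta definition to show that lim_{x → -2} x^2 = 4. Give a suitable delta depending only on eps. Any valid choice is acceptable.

delta = min(1, eps/5)

Let eps > 0 be given. We seek delta > 0 with 0 < |x + 2| < delta ⇒ |x^2 − 4| < eps.
Factor: x^2 − 4 = (x + 2)(x - 2), so |x^2 − 4| = |x + 2|·|x - 2|.
Restrict delta ≤ 1. Then |x + 2| < 1 gives |x| < 3, so by the triangle inequality |x - 2| ≤ 3 + 2 = 5.
Hence |x^2 − 4| ≤ 5|x + 2|, which is < eps once |x + 2| < eps/5.
Take delta = min(1, eps/5). If 0 < |x + 2| < delta then both bounds hold and |x^2 − 4| ≤ 5|x + 2| < 5·(eps/5) = eps.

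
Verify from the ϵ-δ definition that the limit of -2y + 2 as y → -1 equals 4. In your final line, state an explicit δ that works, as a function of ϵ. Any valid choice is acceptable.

Suppose ϵ > 0. We need δ > 0 so that 0 < |y + 1| < δ implies |(-2y + 2) − 4| < ϵ.
Since (-2y + 2) − 4 = -2(y + 1), we have |(-2y + 2) − 4| = 2|y + 1|.
So 2|y + 1| < ϵ exactly when |y + 1| < ϵ/2.
Take δ = ϵ/2. If 0 < |y + 1| < δ then |(-2y + 2) − 4| = 2|y + 1| < 2·(ϵ/2) = ϵ.

δ = ϵ/2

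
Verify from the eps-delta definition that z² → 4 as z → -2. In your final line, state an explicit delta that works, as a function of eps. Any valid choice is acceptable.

delta = min(1, eps/5)

Fix eps > 0. We seek delta > 0 with 0 < |z + 2| < delta ⇒ |z² − 4| < eps.
Factor: z² − 4 = (z + 2)(z - 2), so |z² − 4| = |z + 2|·|z - 2|.
Restrict delta ≤ 1. Then |z + 2| < 1 gives |z| < 3, so by the triangle inequality |z - 2| ≤ 3 + 2 = 5.
Hence |z² − 4| ≤ 5|z + 2|, which is < eps once |z + 2| < eps/5.
Take delta = min(1, eps/5). If 0 < |z + 2| < delta then both bounds hold and |z² − 4| ≤ 5|z + 2| < 5·(eps/5) = eps.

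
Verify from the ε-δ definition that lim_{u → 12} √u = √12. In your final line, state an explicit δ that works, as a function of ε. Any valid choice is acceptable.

Fix ε > 0. We want δ > 0 such that 0 < |u − 12| < δ implies |√u − √12| < ε.
Multiplying by the conjugate, |√u − √12| = |u − 12|/(√u + √12).
Restrict δ ≤ 12 so that |u − 12| < 12 forces u > 0, and then √u + √12 > √12.
Hence |√u − √12| < |u − 12|/√12, which is < ε once |u − 12| < √12·ε.
Take δ = min(12, √12·ε). If 0 < |u − 12| < δ then u > 0 and |√u − √12| < |u − 12|/√12 < ε.

δ = min(12, √12·ε)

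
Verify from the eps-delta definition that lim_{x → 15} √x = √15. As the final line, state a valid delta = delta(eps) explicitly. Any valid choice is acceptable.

Let eps > 0. We want delta > 0 such that 0 < |x − 15| < delta implies |√x − √15| < eps.
Multiplying by the conjugate, |√x − √15| = |x − 15|/(√x + √15).
Restrict delta ≤ 15 so that |x − 15| < 15 forces x > 0, and then √x + √15 > √15.
Hence |√x − √15| < |x − 15|/√15, which is < eps once |x − 15| < √15·eps.
Take delta = min(15, √15·eps). If 0 < |x − 15| < delta then x > 0 and |√x − √15| < |x − 15|/√15 < eps.

delta = min(15, √15·eps)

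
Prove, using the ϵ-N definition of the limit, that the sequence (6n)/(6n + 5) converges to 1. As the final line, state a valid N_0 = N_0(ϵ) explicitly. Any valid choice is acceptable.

Suppose ϵ > 0. For n ≥ 1, |(6n)/(6n + 5) − 1| = |-30|/(6(6n + 5)) = 30/(6(6n + 5)).
Since 6n + 5 ≥ 6n for n ≥ 1, this is ≤ 30/(6·6n) = (5/6)/n.
So |(6n)/(6n + 5) − 1| < ϵ whenever n > (5/6)/ϵ.
Take N_0 = (5/6)/ϵ. If n > N_0 then |(6n)/(6n + 5) − 1| ≤ (5/6)/n < ϵ.

N_0 = (5/6)/ϵ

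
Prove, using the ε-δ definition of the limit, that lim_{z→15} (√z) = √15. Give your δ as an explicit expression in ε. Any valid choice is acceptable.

Fix ε > 0. We want δ > 0 such that 0 < |z − 15| < δ implies |√z − √15| < ε.
Rationalise: √z − √15 = (z − 15)/(√z + √15), so |√z − √15| = |z − 15|/(√z + √15).
Restrict δ ≤ 15 so that |z − 15| < 15 forces z > 0, and then √z + √15 > √15.
Hence |√z − √15| < |z − 15|/√15, which is < ε once |z − 15| < √15·ε.
Take δ = min(15, √15·ε). If 0 < |z − 15| < δ then z > 0 and |√z − √15| < |z − 15|/√15 < ε.

δ = min(15, √15·ε)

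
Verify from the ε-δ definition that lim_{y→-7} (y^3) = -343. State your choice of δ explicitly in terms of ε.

δ = min(1, ε/169)

Let ε > 0 be given. We seek δ > 0 with 0 < |y + 7| < δ ⇒ |y^3 + 343| < ε.
Factor: y^3 + 343 = (y + 7)(y^2 - 7y + 49), so |y^3 + 343| = |y + 7|·|y^2 - 7y + 49|.
Restrict δ ≤ 1. Then |y + 7| < 1 gives |y| < 8, so by the triangle inequality |y^2 - 7y + 49| ≤ 8^2 + 7·8 + 49 = 169.
Hence |y^3 + 343| ≤ 169|y + 7|, which is < ε once |y + 7| < ε/169.
Take δ = min(1, ε/169). If 0 < |y + 7| < δ then both bounds hold and |y^3 + 343| ≤ 169|y + 7| < 169·(ε/169) = ε.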